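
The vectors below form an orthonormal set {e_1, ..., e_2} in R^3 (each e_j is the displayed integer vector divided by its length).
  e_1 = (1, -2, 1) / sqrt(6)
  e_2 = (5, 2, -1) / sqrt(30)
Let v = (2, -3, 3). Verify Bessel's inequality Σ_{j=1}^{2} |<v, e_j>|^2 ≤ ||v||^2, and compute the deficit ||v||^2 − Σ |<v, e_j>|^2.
Σ |<v, e_j>|^2 = 101/5; ||v||^2 = 22; deficit = 9/5

Write each e_j = u_j / sqrt(<u_j, u_j>) where u_j is the displayed integer vector. Then <v, e_j> = <v, u_j> / sqrt(<u_j, u_j>), so |<v, e_j>|^2 = <v, u_j>^2 / <u_j, u_j>.
Coefficients: <v, e_1> = 11/sqrt(6), <v, e_2> = 1/sqrt(30).
Square and sum: Σ |<v, e_j>|^2 = 101/5.
Compute ||v||^2 = v·v = 22.
Deficit = 22 − 101/5 = 9/5 ≥ 0, confirming Bessel's inequality. (The deficit equals ||v − Σ <v,e_j> e_j||^2, the squared distance from v to span{e_j}.)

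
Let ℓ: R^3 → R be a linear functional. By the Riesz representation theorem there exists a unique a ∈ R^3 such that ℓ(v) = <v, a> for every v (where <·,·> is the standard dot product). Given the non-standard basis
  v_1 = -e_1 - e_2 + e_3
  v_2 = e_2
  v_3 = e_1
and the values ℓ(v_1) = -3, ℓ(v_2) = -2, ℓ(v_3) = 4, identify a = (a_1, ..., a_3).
a = (4, -2, -1)

Write a = (a_1, ..., a_3) in the standard basis. For each basis vector v_i, ℓ(v_i) = <v_i, a> is a linear equation in the a_j's. Collect the n equations into a matrix system V a = ℓ, where row i of V is v_i (expressed in the standard basis). Since V is invertible (lower-triangular with 1s on the diagonal, up to permutation), solve by back-substitution:
  V =
[[-1, -1, 1],
 [0, 1, 0],
 [1, 0, 0]]
  V a = (-3, -2, 4)
Solving gives a = (4, -2, -1).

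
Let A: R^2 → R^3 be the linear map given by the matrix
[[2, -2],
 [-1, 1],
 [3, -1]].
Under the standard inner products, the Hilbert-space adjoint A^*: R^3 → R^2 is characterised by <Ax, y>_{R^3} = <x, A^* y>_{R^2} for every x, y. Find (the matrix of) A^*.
A^* = A^T =
[[2, -1, 3],
 [-2, 1, -1]]

For real matrices with standard dot products, the defining identity <Ax, y> = <x, A^* y> gives (Ax)^T y = x^T (A^*) y, i.e. x^T A^T y = x^T (A^*) y. Since this holds for all x, y, we must have A^* = A^T. Therefore
A^* =
[[2, -1, 3],
 [-2, 1, -1]].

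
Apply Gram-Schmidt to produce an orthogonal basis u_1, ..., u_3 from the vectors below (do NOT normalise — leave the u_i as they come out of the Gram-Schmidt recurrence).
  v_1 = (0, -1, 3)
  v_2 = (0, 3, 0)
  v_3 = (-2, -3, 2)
Orthogonal basis:
  u_1 = (0, -1, 3)
  u_2 = (0, 27/10, 9/10)
  u_3 = (-2, 0, 0)

Apply the Gram-Schmidt recurrence
  u_1 = v_1
  u_i = v_i − Σ_{j<i} ((v_i · u_j) / (u_j · u_j)) · u_j.

Step by step this gives:
  u_1 = (0, -1, 3)
  u_2 = (0, 27/10, 9/10)
  u_3 = (-2, 0, 0)

Orthogonality check:
  u_2 · u_1 = 0 (should be 0)
  u_3 · u_1 = 0 (should be 0)
  u_3 · u_2 = 0 (should be 0)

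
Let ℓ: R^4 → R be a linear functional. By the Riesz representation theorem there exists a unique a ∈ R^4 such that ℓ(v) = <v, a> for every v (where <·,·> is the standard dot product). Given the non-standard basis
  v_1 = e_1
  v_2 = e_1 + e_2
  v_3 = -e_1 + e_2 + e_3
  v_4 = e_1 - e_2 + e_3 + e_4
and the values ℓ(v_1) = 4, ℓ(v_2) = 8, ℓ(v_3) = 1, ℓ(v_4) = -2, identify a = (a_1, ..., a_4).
a = (4, 4, 1, -3)

Write a = (a_1, ..., a_4) in the standard basis. For each basis vector v_i, ℓ(v_i) = <v_i, a> is a linear equation in the a_j's. Collect the n equations into a matrix system V a = ℓ, where row i of V is v_i (expressed in the standard basis). Since V is invertible (lower-triangular with 1s on the diagonal, up to permutation), solve by back-substitution:
  V =
[[1, 0, 0, 0],
 [1, 1, 0, 0],
 [-1, 1, 1, 0],
 [1, -1, 1, 1]]
  V a = (4, 8, 1, -2)
Solving gives a = (4, 4, 1, -3).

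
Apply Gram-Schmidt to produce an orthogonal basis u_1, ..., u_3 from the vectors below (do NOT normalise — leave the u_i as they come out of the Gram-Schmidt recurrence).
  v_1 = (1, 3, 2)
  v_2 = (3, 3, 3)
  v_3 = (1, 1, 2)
Orthogonal basis:
  u_1 = (1, 3, 2)
  u_2 = (12/7, -6/7, 3/7)
  u_3 = (-1/3, -1/3, 2/3)

Apply the Gram-Schmidt recurrence
  u_1 = v_1
  u_i = v_i − Σ_{j<i} ((v_i · u_j) / (u_j · u_j)) · u_j.

Step by step this gives:
  u_1 = (1, 3, 2)
  u_2 = (12/7, -6/7, 3/7)
  u_3 = (-1/3, -1/3, 2/3)

Orthogonality check:
  u_2 · u_1 = 0 (should be 0)
  u_3 · u_1 = 0 (should be 0)
  u_3 · u_2 = 0 (should be 0)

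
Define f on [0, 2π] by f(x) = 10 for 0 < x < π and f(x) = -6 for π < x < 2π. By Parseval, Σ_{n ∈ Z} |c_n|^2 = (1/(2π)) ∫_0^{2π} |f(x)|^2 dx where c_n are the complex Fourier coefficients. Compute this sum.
Σ |c_n|^2 = 68

Parseval equates the L^2 energy of f (normalised by 1/(2π)) with the ℓ^2 sum of its Fourier coefficients: (1/(2π)) ∫_0^{2π} |f|^2 = Σ |c_n|^2.
Compute the left side: (1/(2π)) [∫_0^π 10^2 dx + ∫_π^{2π} (-6)^2 dx] = (1/(2π)) · (100π + 36π) = (100 + 36)/2 = 68.
So Σ_{n ∈ Z} |c_n|^2 = 68.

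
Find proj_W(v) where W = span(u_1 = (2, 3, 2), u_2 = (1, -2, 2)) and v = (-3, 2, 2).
proj_W(v) = (7/51, 70/51, -10/51)

Set up U = [u_1 | ... | u_2] ∈ R^(3×2). The projector onto W = col(U) is P = U (U^T U)^(-1) U^T.
Compute U^T U =
  [17, 0]
  [0, 9],
and U^T v = (4, -3).
Solve U^T U · c = U^T v for the coefficients: c = (4/17, -1/3). The projection is proj_W(v) = U c.
Check: (v - proj_W(v)) · u_1 = 0  (should be 0).
Check: (v - proj_W(v)) · u_2 = 0  (should be 0).
Result: proj_W(v) = (7/51, 70/51, -10/51).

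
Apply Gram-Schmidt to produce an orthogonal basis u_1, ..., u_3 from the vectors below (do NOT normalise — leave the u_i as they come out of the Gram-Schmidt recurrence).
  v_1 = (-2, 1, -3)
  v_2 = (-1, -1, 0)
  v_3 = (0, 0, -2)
Orthogonal basis:
  u_1 = (-2, 1, -3)
  u_2 = (-6/7, -15/14, 3/14)
  u_3 = (2/3, -2/3, -2/3)

Apply the Gram-Schmidt recurrence
  u_1 = v_1
  u_i = v_i − Σ_{j<i} ((v_i · u_j) / (u_j · u_j)) · u_j.

Step by step this gives:
  u_1 = (-2, 1, -3)
  u_2 = (-6/7, -15/14, 3/14)
  u_3 = (2/3, -2/3, -2/3)

Orthogonality check:
  u_2 · u_1 = 0 (should be 0)
  u_3 · u_1 = 0 (should be 0)
  u_3 · u_2 = 0 (should be 0)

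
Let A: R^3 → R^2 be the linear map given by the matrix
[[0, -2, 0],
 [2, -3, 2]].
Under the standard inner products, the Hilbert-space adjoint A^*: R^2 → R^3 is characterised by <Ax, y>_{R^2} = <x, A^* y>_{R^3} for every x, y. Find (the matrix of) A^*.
A^* = A^T =
[[0, 2],
 [-2, -3],
 [0, 2]]

For real matrices with standard dot products, the defining identity <Ax, y> = <x, A^* y> gives (Ax)^T y = x^T (A^*) y, i.e. x^T A^T y = x^T (A^*) y. Since this holds for all x, y, we must have A^* = A^T. Therefore
A^* =
[[0, 2],
 [-2, -3],
 [0, 2]].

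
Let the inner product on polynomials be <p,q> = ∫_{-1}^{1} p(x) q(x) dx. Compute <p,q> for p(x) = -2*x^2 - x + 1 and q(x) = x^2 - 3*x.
<p,q> = 28/15

Expand the product: p(x)·q(x) = -2*x^4 + 5*x^3 + 4*x^2 - 3*x.
∫_{-1}^{1} of each monomial x^k gives [2/(k+1) if k even, 0 if k odd]. Integrating term-by-term (or equivalently evaluating the antiderivative F(x) = -2*x^5/5 + 5*x^4/4 + 4*x^3/3 - 3*x^2/2 at the endpoints):
  F(1) − F(−1) = 41/60 − (-71/60) = 28/15.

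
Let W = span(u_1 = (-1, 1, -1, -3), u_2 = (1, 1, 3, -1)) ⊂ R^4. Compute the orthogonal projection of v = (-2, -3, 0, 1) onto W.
proj_W(v) = (-1/6, -5/6, -7/6, 3/2)

Set up U = [u_1 | ... | u_2] ∈ R^(4×2). The projector onto W = col(U) is P = U (U^T U)^(-1) U^T.
Compute U^T U =
  [12, 0]
  [0, 12],
and U^T v = (-4, -6).
Solve U^T U · c = U^T v for the coefficients: c = (-1/3, -1/2). The projection is proj_W(v) = U c.
Check: (v - proj_W(v)) · u_1 = 0  (should be 0).
Check: (v - proj_W(v)) · u_2 = 0  (should be 0).
Result: proj_W(v) = (-1/6, -5/6, -7/6, 3/2).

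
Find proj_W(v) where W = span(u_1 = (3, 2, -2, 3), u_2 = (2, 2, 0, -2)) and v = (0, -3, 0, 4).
proj_W(v) = (-49/37, -65/37, -32/37, 145/37)

Set up U = [u_1 | ... | u_2] ∈ R^(4×2). The projector onto W = col(U) is P = U (U^T U)^(-1) U^T.
Compute U^T U =
  [26, 4]
  [4, 12],
and U^T v = (6, -14).
Solve U^T U · c = U^T v for the coefficients: c = (16/37, -97/74). The projection is proj_W(v) = U c.
Check: (v - proj_W(v)) · u_1 = 0  (should be 0).
Check: (v - proj_W(v)) · u_2 = 0  (should be 0).
Result: proj_W(v) = (-49/37, -65/37, -32/37, 145/37).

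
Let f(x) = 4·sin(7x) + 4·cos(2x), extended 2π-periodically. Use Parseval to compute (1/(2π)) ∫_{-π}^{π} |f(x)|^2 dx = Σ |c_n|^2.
Σ |c_n|^2 = 16

Expand |f|^2 and use orthogonality of {sin(nx), cos(mx)} on [-π, π]:
  ∫_{-π}^{π} sin(nx)^2 dx = π, ∫ cos(mx)^2 dx = π, and cross terms integrate to 0.
So ∫_{-π}^{π} f(x)^2 dx = 4^2 · π + 4^2 · π = (16 + 16)π.
Divide by 2π: (16 + 16)/2 = 16.
By Parseval, this equals Σ |c_n|^2.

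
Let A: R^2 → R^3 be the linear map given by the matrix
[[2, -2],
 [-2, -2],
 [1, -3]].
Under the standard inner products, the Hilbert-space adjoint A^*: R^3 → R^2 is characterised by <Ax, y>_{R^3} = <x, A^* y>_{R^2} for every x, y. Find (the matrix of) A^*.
A^* = A^T =
[[2, -2, 1],
 [-2, -2, -3]]

For real matrices with standard dot products, the defining identity <Ax, y> = <x, A^* y> gives (Ax)^T y = x^T (A^*) y, i.e. x^T A^T y = x^T (A^*) y. Since this holds for all x, y, we must have A^* = A^T. Therefore
A^* =
[[2, -2, 1],
 [-2, -2, -3]].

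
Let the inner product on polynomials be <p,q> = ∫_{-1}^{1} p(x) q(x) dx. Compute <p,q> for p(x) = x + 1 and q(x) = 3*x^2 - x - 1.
<p,q> = -2/3

Expand the product: p(x)·q(x) = 3*x^3 + 2*x^2 - 2*x - 1.
∫_{-1}^{1} of each monomial x^k gives [2/(k+1) if k even, 0 if k odd]. Integrating term-by-term (or equivalently evaluating the antiderivative F(x) = 3*x^4/4 + 2*x^3/3 - x^2 - x at the endpoints):
  F(1) − F(−1) = -7/12 − (1/12) = -2/3.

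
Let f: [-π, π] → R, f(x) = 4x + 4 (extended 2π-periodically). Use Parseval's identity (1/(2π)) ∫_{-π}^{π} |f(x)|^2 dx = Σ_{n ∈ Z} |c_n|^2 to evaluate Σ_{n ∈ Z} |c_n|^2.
Σ |c_n|^2 = 16π^2/3 + 16

Expand and integrate term by term over [-π, π]:
  ∫ (4x)^2 dx = 16·(2π^3/3); ∫ 2·4·(4)·x dx = 0 (odd integrand); ∫ 4^2 dx = 16·2π.
So (1/(2π)) ∫_{-π}^{π} (4x + 4)^2 dx = 16π^2/3 + 16 = 16π^2/3 + 16.
Parseval ⇒ Σ |c_n|^2 = 16π^2/3 + 16.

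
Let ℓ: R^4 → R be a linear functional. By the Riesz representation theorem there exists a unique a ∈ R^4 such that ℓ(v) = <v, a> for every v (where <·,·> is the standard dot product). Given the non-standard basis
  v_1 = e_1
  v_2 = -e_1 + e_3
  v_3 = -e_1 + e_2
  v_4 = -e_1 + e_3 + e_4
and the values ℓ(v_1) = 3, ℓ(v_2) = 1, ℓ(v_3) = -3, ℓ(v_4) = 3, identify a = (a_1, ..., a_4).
a = (3, 0, 4, 2)

Write a = (a_1, ..., a_4) in the standard basis. For each basis vector v_i, ℓ(v_i) = <v_i, a> is a linear equation in the a_j's. Collect the n equations into a matrix system V a = ℓ, where row i of V is v_i (expressed in the standard basis). Since V is invertible (lower-triangular with 1s on the diagonal, up to permutation), solve by back-substitution:
  V =
[[1, 0, 0, 0],
 [-1, 0, 1, 0],
 [-1, 1, 0, 0],
 [-1, 0, 1, 1]]
  V a = (3, 1, -3, 3)
Solving gives a = (3, 0, 4, 2).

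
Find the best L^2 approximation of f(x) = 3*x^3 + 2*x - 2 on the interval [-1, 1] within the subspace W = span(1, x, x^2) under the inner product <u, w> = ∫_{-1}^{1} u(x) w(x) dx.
g(x) = 19*x/5 - 2

The best approximation g ∈ W is the orthogonal projection of f onto W. Writing g = a_0 + a_1 x + a_2 x^2, the coefficients solve the normal equations G · a = b where
  G_{ij} = <φ_i, φ_j> and b_i = <f, φ_i>, with φ_0 = 1, φ_1 = x, φ_2 = x^2.
G =
  [2, 0, 2/3]
  [0, 2/3, 0]
  [2/3, 0, 2/5],
b = (-4, 38/15, -4/3).
Solving gives a_0 = -2, a_1 = 19/5, a_2 = 0, so
  g(x) = 19*x/5 - 2.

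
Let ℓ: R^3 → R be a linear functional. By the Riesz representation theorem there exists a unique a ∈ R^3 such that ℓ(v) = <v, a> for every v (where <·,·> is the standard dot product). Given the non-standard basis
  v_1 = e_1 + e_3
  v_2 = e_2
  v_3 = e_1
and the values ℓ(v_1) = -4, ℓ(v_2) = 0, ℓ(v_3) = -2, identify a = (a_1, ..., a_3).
a = (-2, 0, -2)

Write a = (a_1, ..., a_3) in the standard basis. For each basis vector v_i, ℓ(v_i) = <v_i, a> is a linear equation in the a_j's. Collect the n equations into a matrix system V a = ℓ, where row i of V is v_i (expressed in the standard basis). Since V is invertible (lower-triangular with 1s on the diagonal, up to permutation), solve by back-substitution:
  V =
[[1, 0, 1],
 [0, 1, 0],
 [1, 0, 0]]
  V a = (-4, 0, -2)
Solving gives a = (-2, 0, -2).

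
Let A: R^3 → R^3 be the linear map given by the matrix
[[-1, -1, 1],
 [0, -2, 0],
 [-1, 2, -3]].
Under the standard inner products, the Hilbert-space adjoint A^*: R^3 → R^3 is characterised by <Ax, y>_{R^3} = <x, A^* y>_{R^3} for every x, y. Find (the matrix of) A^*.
A^* = A^T =
[[-1, 0, -1],
 [-1, -2, 2],
 [1, 0, -3]]

For real matrices with standard dot products, the defining identity <Ax, y> = <x, A^* y> gives (Ax)^T y = x^T (A^*) y, i.e. x^T A^T y = x^T (A^*) y. Since this holds for all x, y, we must have A^* = A^T. Therefore
A^* =
[[-1, 0, -1],
 [-1, -2, 2],
 [1, 0, -3]].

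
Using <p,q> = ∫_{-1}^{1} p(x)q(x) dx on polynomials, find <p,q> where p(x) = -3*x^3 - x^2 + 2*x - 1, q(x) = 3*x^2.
<p,q> = -16/5

Expand the product: p(x)·q(x) = -9*x^5 - 3*x^4 + 6*x^3 - 3*x^2.
∫_{-1}^{1} of each monomial x^k gives [2/(k+1) if k even, 0 if k odd]. Integrating term-by-term (or equivalently evaluating the antiderivative F(x) = -3*x^6/2 - 3*x^5/5 + 3*x^4/2 - x^3 at the endpoints):
  F(1) − F(−1) = -8/5 − (8/5) = -16/5.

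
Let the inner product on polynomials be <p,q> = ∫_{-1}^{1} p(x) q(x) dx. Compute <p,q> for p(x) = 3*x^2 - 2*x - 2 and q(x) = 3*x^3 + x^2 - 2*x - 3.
<p,q> = 92/15

Expand the product: p(x)·q(x) = 9*x^5 - 3*x^4 - 14*x^3 - 7*x^2 + 10*x + 6.
∫_{-1}^{1} of each monomial x^k gives [2/(k+1) if k even, 0 if k odd]. Integrating term-by-term (or equivalently evaluating the antiderivative F(x) = 3*x^6/2 - 3*x^5/5 - 7*x^4/2 - 7*x^3/3 + 5*x^2 + 6*x at the endpoints):
  F(1) − F(−1) = 91/15 − (-1/15) = 92/15.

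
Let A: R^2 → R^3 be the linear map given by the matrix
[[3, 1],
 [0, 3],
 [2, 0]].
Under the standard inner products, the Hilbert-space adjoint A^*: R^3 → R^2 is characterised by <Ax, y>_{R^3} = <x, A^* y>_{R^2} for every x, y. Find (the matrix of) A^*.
A^* = A^T =
[[3, 0, 2],
 [1, 3, 0]]

For real matrices with standard dot products, the defining identity <Ax, y> = <x, A^* y> gives (Ax)^T y = x^T (A^*) y, i.e. x^T A^T y = x^T (A^*) y. Since this holds for all x, y, we must have A^* = A^T. Therefore
A^* =
[[3, 0, 2],
 [1, 3, 0]].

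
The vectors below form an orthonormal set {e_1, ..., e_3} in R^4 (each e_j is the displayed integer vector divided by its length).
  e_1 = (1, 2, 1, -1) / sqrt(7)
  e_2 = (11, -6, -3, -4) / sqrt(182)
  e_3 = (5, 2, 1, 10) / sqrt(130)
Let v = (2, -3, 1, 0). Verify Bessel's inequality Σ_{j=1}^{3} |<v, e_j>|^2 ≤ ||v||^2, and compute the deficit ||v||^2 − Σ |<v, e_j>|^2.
Σ |<v, e_j>|^2 = 9; ||v||^2 = 14; deficit = 5

Write each e_j = u_j / sqrt(<u_j, u_j>) where u_j is the displayed integer vector. Then <v, e_j> = <v, u_j> / sqrt(<u_j, u_j>), so |<v, e_j>|^2 = <v, u_j>^2 / <u_j, u_j>.
Coefficients: <v, e_1> = -3/sqrt(7), <v, e_2> = 37/sqrt(182), <v, e_3> = 5/sqrt(130).
Square and sum: Σ |<v, e_j>|^2 = 9.
Compute ||v||^2 = v·v = 14.
Deficit = 14 − 9 = 5 ≥ 0, confirming Bessel's inequality. (The deficit equals ||v − Σ <v,e_j> e_j||^2, the squared distance from v to span{e_j}.)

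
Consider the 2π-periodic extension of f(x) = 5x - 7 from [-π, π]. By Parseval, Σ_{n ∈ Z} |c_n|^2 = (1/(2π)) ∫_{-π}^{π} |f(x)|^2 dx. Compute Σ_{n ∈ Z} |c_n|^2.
Σ |c_n|^2 = 25π^2/3 + 49

Expand and integrate term by term over [-π, π]:
  ∫ (5x)^2 dx = 25·(2π^3/3); ∫ 2·5·(-7)·x dx = 0 (odd integrand); ∫ (-7)^2 dx = 49·2π.
So (1/(2π)) ∫_{-π}^{π} (5x - 7)^2 dx = 25π^2/3 + 49 = 25π^2/3 + 49.
Parseval ⇒ Σ |c_n|^2 = 25π^2/3 + 49.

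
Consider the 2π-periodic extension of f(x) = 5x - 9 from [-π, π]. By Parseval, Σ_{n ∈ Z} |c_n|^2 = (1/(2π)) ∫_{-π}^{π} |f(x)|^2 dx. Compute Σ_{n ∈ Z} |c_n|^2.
Σ |c_n|^2 = 25π^2/3 + 81

Expand and integrate term by term over [-π, π]:
  ∫ (5x)^2 dx = 25·(2π^3/3); ∫ 2·5·(-9)·x dx = 0 (odd integrand); ∫ (-9)^2 dx = 81·2π.
So (1/(2π)) ∫_{-π}^{π} (5x - 9)^2 dx = 25π^2/3 + 81 = 25π^2/3 + 81.
Parseval ⇒ Σ |c_n|^2 = 25π^2/3 + 81.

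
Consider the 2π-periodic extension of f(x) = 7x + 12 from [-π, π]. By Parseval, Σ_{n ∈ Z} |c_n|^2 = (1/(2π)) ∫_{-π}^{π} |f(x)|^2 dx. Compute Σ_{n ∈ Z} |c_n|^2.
Σ |c_n|^2 = 49π^2/3 + 144

Expand and integrate term by term over [-π, π]:
  ∫ (7x)^2 dx = 49·(2π^3/3); ∫ 2·7·(12)·x dx = 0 (odd integrand); ∫ 12^2 dx = 144·2π.
So (1/(2π)) ∫_{-π}^{π} (7x + 12)^2 dx = 49π^2/3 + 144 = 49π^2/3 + 144.
Parseval ⇒ Σ |c_n|^2 = 49π^2/3 + 144.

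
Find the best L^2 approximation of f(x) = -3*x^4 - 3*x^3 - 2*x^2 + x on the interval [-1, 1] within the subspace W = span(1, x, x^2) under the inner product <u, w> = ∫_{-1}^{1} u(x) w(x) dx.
g(x) = -32*x^2/7 - 4*x/5 + 9/35

The best approximation g ∈ W is the orthogonal projection of f onto W. Writing g = a_0 + a_1 x + a_2 x^2, the coefficients solve the normal equations G · a = b where
  G_{ij} = <φ_i, φ_j> and b_i = <f, φ_i>, with φ_0 = 1, φ_1 = x, φ_2 = x^2.
G =
  [2, 0, 2/3]
  [0, 2/3, 0]
  [2/3, 0, 2/5],
b = (-38/15, -8/15, -58/35).
Solving gives a_0 = 9/35, a_1 = -4/5, a_2 = -32/7, so
  g(x) = -32*x^2/7 - 4*x/5 + 9/35.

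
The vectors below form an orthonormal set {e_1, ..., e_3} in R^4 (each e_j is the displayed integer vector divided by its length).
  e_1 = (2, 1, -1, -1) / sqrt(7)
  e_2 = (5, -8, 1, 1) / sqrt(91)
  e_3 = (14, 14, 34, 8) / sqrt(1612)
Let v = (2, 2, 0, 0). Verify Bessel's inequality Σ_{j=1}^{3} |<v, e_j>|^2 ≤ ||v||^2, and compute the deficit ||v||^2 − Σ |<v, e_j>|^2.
Σ |<v, e_j>|^2 = 232/31; ||v||^2 = 8; deficit = 16/31

Write each e_j = u_j / sqrt(<u_j, u_j>) where u_j is the displayed integer vector. Then <v, e_j> = <v, u_j> / sqrt(<u_j, u_j>), so |<v, e_j>|^2 = <v, u_j>^2 / <u_j, u_j>.
Coefficients: <v, e_1> = 6/sqrt(7), <v, e_2> = -6/sqrt(91), <v, e_3> = 56/sqrt(1612).
Square and sum: Σ |<v, e_j>|^2 = 232/31.
Compute ||v||^2 = v·v = 8.
Deficit = 8 − 232/31 = 16/31 ≥ 0, confirming Bessel's inequality. (The deficit equals ||v − Σ <v,e_j> e_j||^2, the squared distance from v to span{e_j}.)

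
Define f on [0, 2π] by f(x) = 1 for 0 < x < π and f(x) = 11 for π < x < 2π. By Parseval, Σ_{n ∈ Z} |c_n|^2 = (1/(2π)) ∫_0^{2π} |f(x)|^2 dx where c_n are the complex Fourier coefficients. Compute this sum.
Σ |c_n|^2 = 61

Parseval equates the L^2 energy of f (normalised by 1/(2π)) with the ℓ^2 sum of its Fourier coefficients: (1/(2π)) ∫_0^{2π} |f|^2 = Σ |c_n|^2.
Compute the left side: (1/(2π)) [∫_0^π 1^2 dx + ∫_π^{2π} 11^2 dx] = (1/(2π)) · (1π + 121π) = (1 + 121)/2 = 61.
So Σ_{n ∈ Z} |c_n|^2 = 61.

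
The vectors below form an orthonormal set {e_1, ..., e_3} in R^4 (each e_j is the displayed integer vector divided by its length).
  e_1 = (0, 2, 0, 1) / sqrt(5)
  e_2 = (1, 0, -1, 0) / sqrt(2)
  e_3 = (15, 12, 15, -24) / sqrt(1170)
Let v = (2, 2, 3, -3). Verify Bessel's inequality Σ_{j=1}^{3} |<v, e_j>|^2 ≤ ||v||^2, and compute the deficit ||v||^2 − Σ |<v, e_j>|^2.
Σ |<v, e_j>|^2 = 334/13; ||v||^2 = 26; deficit = 4/13

Write each e_j = u_j / sqrt(<u_j, u_j>) where u_j is the displayed integer vector. Then <v, e_j> = <v, u_j> / sqrt(<u_j, u_j>), so |<v, e_j>|^2 = <v, u_j>^2 / <u_j, u_j>.
Coefficients: <v, e_1> = 1/sqrt(5), <v, e_2> = -1/sqrt(2), <v, e_3> = 171/sqrt(1170).
Square and sum: Σ |<v, e_j>|^2 = 334/13.
Compute ||v||^2 = v·v = 26.
Deficit = 26 − 334/13 = 4/13 ≥ 0, confirming Bessel's inequality. (The deficit equals ||v − Σ <v,e_j> e_j||^2, the squared distance from v to span{e_j}.)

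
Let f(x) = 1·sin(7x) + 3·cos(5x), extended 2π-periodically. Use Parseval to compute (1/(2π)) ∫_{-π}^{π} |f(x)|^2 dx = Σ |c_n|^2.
Σ |c_n|^2 = 5

Expand |f|^2 and use orthogonality of {sin(nx), cos(mx)} on [-π, π]:
  ∫_{-π}^{π} sin(nx)^2 dx = π, ∫ cos(mx)^2 dx = π, and cross terms integrate to 0.
So ∫_{-π}^{π} f(x)^2 dx = 1^2 · π + 3^2 · π = (1 + 9)π.
Divide by 2π: (1 + 9)/2 = 5.
By Parseval, this equals Σ |c_n|^2.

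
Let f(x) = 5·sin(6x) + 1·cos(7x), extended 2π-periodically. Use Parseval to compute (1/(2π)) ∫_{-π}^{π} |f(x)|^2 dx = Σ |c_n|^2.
Σ |c_n|^2 = 13

Expand |f|^2 and use orthogonality of {sin(nx), cos(mx)} on [-π, π]:
  ∫_{-π}^{π} sin(nx)^2 dx = π, ∫ cos(mx)^2 dx = π, and cross terms integrate to 0.
So ∫_{-π}^{π} f(x)^2 dx = 5^2 · π + 1^2 · π = (25 + 1)π.
Divide by 2π: (25 + 1)/2 = 13.
By Parseval, this equals Σ |c_n|^2.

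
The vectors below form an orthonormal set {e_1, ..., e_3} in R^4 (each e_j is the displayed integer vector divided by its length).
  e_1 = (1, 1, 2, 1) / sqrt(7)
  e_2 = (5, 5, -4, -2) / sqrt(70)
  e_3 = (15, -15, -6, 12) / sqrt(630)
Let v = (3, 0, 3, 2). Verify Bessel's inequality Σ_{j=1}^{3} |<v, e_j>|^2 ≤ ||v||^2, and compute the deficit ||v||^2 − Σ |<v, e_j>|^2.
Σ |<v, e_j>|^2 = 150/7; ||v||^2 = 22; deficit = 4/7

Write each e_j = u_j / sqrt(<u_j, u_j>) where u_j is the displayed integer vector. Then <v, e_j> = <v, u_j> / sqrt(<u_j, u_j>), so |<v, e_j>|^2 = <v, u_j>^2 / <u_j, u_j>.
Coefficients: <v, e_1> = 11/sqrt(7), <v, e_2> = -1/sqrt(70), <v, e_3> = 51/sqrt(630).
Square and sum: Σ |<v, e_j>|^2 = 150/7.
Compute ||v||^2 = v·v = 22.
Deficit = 22 − 150/7 = 4/7 ≥ 0, confirming Bessel's inequality. (The deficit equals ||v − Σ <v,e_j> e_j||^2, the squared distance from v to span{e_j}.)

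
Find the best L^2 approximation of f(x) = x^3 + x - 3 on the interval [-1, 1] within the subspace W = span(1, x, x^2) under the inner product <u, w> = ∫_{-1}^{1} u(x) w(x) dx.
g(x) = 8*x/5 - 3

The best approximation g ∈ W is the orthogonal projection of f onto W. Writing g = a_0 + a_1 x + a_2 x^2, the coefficients solve the normal equations G · a = b where
  G_{ij} = <φ_i, φ_j> and b_i = <f, φ_i>, with φ_0 = 1, φ_1 = x, φ_2 = x^2.
G =
  [2, 0, 2/3]
  [0, 2/3, 0]
  [2/3, 0, 2/5],
b = (-6, 16/15, -2).
Solving gives a_0 = -3, a_1 = 8/5, a_2 = 0, so
  g(x) = 8*x/5 - 3.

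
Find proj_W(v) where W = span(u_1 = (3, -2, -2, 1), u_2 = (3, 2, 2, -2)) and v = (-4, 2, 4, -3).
proj_W(v) = (-1440/377, 1284/377, 1284/377, -723/377)

Set up U = [u_1 | ... | u_2] ∈ R^(4×2). The projector onto W = col(U) is P = U (U^T U)^(-1) U^T.
Compute U^T U =
  [18, -1]
  [-1, 21],
and U^T v = (-27, 6).
Solve U^T U · c = U^T v for the coefficients: c = (-561/377, 81/377). The projection is proj_W(v) = U c.
Check: (v - proj_W(v)) · u_1 = 0  (should be 0).
Check: (v - proj_W(v)) · u_2 = 0  (should be 0).
Result: proj_W(v) = (-1440/377, 1284/377, 1284/377, -723/377).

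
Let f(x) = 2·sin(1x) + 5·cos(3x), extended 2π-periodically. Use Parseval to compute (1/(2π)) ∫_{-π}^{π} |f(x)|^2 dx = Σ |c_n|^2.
Σ |c_n|^2 = 29/2

Expand |f|^2 and use orthogonality of {sin(nx), cos(mx)} on [-π, π]:
  ∫_{-π}^{π} sin(nx)^2 dx = π, ∫ cos(mx)^2 dx = π, and cross terms integrate to 0.
So ∫_{-π}^{π} f(x)^2 dx = 2^2 · π + 5^2 · π = (4 + 25)π.
Divide by 2π: (4 + 25)/2 = 29/2.
By Parseval, this equals Σ |c_n|^2.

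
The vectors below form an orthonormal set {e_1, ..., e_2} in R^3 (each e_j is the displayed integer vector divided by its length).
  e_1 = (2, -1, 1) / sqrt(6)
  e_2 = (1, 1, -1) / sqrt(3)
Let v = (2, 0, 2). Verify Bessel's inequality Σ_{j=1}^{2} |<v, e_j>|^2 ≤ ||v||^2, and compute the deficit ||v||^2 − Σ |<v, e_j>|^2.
Σ |<v, e_j>|^2 = 6; ||v||^2 = 8; deficit = 2

Write each e_j = u_j / sqrt(<u_j, u_j>) where u_j is the displayed integer vector. Then <v, e_j> = <v, u_j> / sqrt(<u_j, u_j>), so |<v, e_j>|^2 = <v, u_j>^2 / <u_j, u_j>.
Coefficients: <v, e_1> = 6/sqrt(6), <v, e_2> = 0/sqrt(3).
Square and sum: Σ |<v, e_j>|^2 = 6.
Compute ||v||^2 = v·v = 8.
Deficit = 8 − 6 = 2 ≥ 0, confirming Bessel's inequality. (The deficit equals ||v − Σ <v,e_j> e_j||^2, the squared distance from v to span{e_j}.)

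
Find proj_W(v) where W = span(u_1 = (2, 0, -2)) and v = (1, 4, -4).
proj_W(v) = (5/2, 0, -5/2)

Set up U = [u_1 | ... | u_1] ∈ R^(3×1). The projector onto W = col(U) is P = U (U^T U)^(-1) U^T.
Compute U^T U =
  [8],
and U^T v = (10).
Solve U^T U · c = U^T v for the coefficients: c = (5/4). The projection is proj_W(v) = U c.
Check: (v - proj_W(v)) · u_1 = 0  (should be 0).
Result: proj_W(v) = (5/2, 0, -5/2).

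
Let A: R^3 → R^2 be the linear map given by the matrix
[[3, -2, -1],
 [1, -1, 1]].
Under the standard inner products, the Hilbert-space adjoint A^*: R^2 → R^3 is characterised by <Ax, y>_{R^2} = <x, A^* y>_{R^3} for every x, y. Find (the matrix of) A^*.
A^* = A^T =
[[3, 1],
 [-2, -1],
 [-1, 1]]

For real matrices with standard dot products, the defining identity <Ax, y> = <x, A^* y> gives (Ax)^T y = x^T (A^*) y, i.e. x^T A^T y = x^T (A^*) y. Since this holds for all x, y, we must have A^* = A^T. Therefore
A^* =
[[3, 1],
 [-2, -1],
 [-1, 1]].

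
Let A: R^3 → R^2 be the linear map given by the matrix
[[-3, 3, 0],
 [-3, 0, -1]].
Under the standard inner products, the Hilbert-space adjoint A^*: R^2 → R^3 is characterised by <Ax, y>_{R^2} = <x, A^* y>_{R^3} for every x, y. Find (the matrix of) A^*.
A^* = A^T =
[[-3, -3],
 [3, 0],
 [0, -1]]

For real matrices with standard dot products, the defining identity <Ax, y> = <x, A^* y> gives (Ax)^T y = x^T (A^*) y, i.e. x^T A^T y = x^T (A^*) y. Since this holds for all x, y, we must have A^* = A^T. Therefore
A^* =
[[-3, -3],
 [3, 0],
 [0, -1]].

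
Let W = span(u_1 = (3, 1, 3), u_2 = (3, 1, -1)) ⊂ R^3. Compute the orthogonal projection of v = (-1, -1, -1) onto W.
proj_W(v) = (-6/5, -2/5, -1)

Set up U = [u_1 | ... | u_2] ∈ R^(3×2). The projector onto W = col(U) is P = U (U^T U)^(-1) U^T.
Compute U^T U =
  [19, 7]
  [7, 11],
and U^T v = (-7, -3).
Solve U^T U · c = U^T v for the coefficients: c = (-7/20, -1/20). The projection is proj_W(v) = U c.
Check: (v - proj_W(v)) · u_1 = 0  (should be 0).
Check: (v - proj_W(v)) · u_2 = 0  (should be 0).
Result: proj_W(v) = (-6/5, -2/5, -1).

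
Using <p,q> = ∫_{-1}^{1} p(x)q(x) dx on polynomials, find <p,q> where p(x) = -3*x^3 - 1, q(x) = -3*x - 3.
<p,q> = 48/5

Expand the product: p(x)·q(x) = 9*x^4 + 9*x^3 + 3*x + 3.
∫_{-1}^{1} of each monomial x^k gives [2/(k+1) if k even, 0 if k odd]. Integrating term-by-term (or equivalently evaluating the antiderivative F(x) = 9*x^5/5 + 9*x^4/4 + 3*x^2/2 + 3*x at the endpoints):
  F(1) − F(−1) = 171/20 − (-21/20) = 48/5.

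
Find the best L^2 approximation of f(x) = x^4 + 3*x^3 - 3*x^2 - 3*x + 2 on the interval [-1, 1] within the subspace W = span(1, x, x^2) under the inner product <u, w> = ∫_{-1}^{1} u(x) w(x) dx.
g(x) = -15*x^2/7 - 6*x/5 + 67/35

The best approximation g ∈ W is the orthogonal projection of f onto W. Writing g = a_0 + a_1 x + a_2 x^2, the coefficients solve the normal equations G · a = b where
  G_{ij} = <φ_i, φ_j> and b_i = <f, φ_i>, with φ_0 = 1, φ_1 = x, φ_2 = x^2.
G =
  [2, 0, 2/3]
  [0, 2/3, 0]
  [2/3, 0, 2/5],
b = (12/5, -4/5, 44/105).
Solving gives a_0 = 67/35, a_1 = -6/5, a_2 = -15/7, so
  g(x) = -15*x^2/7 - 6*x/5 + 67/35.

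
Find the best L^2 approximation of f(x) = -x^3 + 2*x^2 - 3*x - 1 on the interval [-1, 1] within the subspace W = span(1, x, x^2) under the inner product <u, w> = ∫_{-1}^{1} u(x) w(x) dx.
g(x) = 2*x^2 - 18*x/5 - 1

The best approximation g ∈ W is the orthogonal projection of f onto W. Writing g = a_0 + a_1 x + a_2 x^2, the coefficients solve the normal equations G · a = b where
  G_{ij} = <φ_i, φ_j> and b_i = <f, φ_i>, with φ_0 = 1, φ_1 = x, φ_2 = x^2.
G =
  [2, 0, 2/3]
  [0, 2/3, 0]
  [2/3, 0, 2/5],
b = (-2/3, -12/5, 2/15).
Solving gives a_0 = -1, a_1 = -18/5, a_2 = 2, so
  g(x) = 2*x^2 - 18*x/5 - 1.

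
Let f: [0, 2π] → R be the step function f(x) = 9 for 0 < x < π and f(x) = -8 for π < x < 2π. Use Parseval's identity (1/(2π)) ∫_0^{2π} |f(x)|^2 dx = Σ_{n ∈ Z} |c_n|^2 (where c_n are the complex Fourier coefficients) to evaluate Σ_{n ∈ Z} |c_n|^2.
Σ |c_n|^2 = 145/2

Parseval equates the L^2 energy of f (normalised by 1/(2π)) with the ℓ^2 sum of its Fourier coefficients: (1/(2π)) ∫_0^{2π} |f|^2 = Σ |c_n|^2.
Compute the left side: (1/(2π)) [∫_0^π 9^2 dx + ∫_π^{2π} (-8)^2 dx] = (1/(2π)) · (81π + 64π) = (81 + 64)/2 = 145/2.
So Σ_{n ∈ Z} |c_n|^2 = 145/2.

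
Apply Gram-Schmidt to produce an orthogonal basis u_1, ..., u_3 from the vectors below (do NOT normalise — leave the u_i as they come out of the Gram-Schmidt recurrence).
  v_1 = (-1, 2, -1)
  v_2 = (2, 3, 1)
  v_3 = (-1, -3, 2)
Orthogonal basis:
  u_1 = (-1, 2, -1)
  u_2 = (5/2, 2, 3/2)
  u_3 = (-16/15, 16/75, 112/75)

Apply the Gram-Schmidt recurrence
  u_1 = v_1
  u_i = v_i − Σ_{j<i} ((v_i · u_j) / (u_j · u_j)) · u_j.

Step by step this gives:
  u_1 = (-1, 2, -1)
  u_2 = (5/2, 2, 3/2)
  u_3 = (-16/15, 16/75, 112/75)

Orthogonality check:
  u_2 · u_1 = 0 (should be 0)
  u_3 · u_1 = 0 (should be 0)
  u_3 · u_2 = 0 (should be 0)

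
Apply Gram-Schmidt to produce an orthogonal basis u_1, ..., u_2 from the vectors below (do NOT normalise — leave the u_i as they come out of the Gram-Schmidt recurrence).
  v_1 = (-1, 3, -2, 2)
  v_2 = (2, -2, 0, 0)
Orthogonal basis:
  u_1 = (-1, 3, -2, 2)
  u_2 = (14/9, -2/3, -8/9, 8/9)

Apply the Gram-Schmidt recurrence
  u_1 = v_1
  u_i = v_i − Σ_{j<i} ((v_i · u_j) / (u_j · u_j)) · u_j.

Step by step this gives:
  u_1 = (-1, 3, -2, 2)
  u_2 = (14/9, -2/3, -8/9, 8/9)

Orthogonality check:
  u_2 · u_1 = 0 (should be 0)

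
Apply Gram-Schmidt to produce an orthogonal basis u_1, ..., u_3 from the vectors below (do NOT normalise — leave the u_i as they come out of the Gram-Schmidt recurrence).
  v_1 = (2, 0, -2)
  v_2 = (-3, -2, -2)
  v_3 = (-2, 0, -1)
Orthogonal basis:
  u_1 = (2, 0, -2)
  u_2 = (-5/2, -2, -5/2)
  u_3 = (-4/11, 10/11, -4/11)

Apply the Gram-Schmidt recurrence
  u_1 = v_1
  u_i = v_i − Σ_{j<i} ((v_i · u_j) / (u_j · u_j)) · u_j.

Step by step this gives:
  u_1 = (2, 0, -2)
  u_2 = (-5/2, -2, -5/2)
  u_3 = (-4/11, 10/11, -4/11)

Orthogonality check:
  u_2 · u_1 = 0 (should be 0)
  u_3 · u_1 = 0 (should be 0)
  u_3 · u_2 = 0 (should be 0)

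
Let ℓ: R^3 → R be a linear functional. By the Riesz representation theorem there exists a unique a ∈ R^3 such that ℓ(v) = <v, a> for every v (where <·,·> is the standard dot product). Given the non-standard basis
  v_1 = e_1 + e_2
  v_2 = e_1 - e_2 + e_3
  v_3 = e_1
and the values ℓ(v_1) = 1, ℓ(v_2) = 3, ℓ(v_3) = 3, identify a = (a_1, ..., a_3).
a = (3, -2, -2)

Write a = (a_1, ..., a_3) in the standard basis. For each basis vector v_i, ℓ(v_i) = <v_i, a> is a linear equation in the a_j's. Collect the n equations into a matrix system V a = ℓ, where row i of V is v_i (expressed in the standard basis). Since V is invertible (lower-triangular with 1s on the diagonal, up to permutation), solve by back-substitution:
  V =
[[1, 1, 0],
 [1, -1, 1],
 [1, 0, 0]]
  V a = (1, 3, 3)
Solving gives a = (3, -2, -2).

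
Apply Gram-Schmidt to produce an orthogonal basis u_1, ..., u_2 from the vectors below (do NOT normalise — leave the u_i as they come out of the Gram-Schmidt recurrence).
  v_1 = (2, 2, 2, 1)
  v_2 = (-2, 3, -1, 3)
Orthogonal basis:
  u_1 = (2, 2, 2, 1)
  u_2 = (-32/13, 33/13, -19/13, 36/13)

Apply the Gram-Schmidt recurrence
  u_1 = v_1
  u_i = v_i − Σ_{j<i} ((v_i · u_j) / (u_j · u_j)) · u_j.

Step by step this gives:
  u_1 = (2, 2, 2, 1)
  u_2 = (-32/13, 33/13, -19/13, 36/13)

Orthogonality check:
  u_2 · u_1 = 0 (should be 0)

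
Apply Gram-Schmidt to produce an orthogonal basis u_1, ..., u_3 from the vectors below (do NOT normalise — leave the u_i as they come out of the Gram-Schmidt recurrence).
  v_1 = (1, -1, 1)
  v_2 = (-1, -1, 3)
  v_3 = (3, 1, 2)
Orthogonal basis:
  u_1 = (1, -1, 1)
  u_2 = (-2, 0, 2)
  u_3 = (7/6, 7/3, 7/6)

Apply the Gram-Schmidt recurrence
  u_1 = v_1
  u_i = v_i − Σ_{j<i} ((v_i · u_j) / (u_j · u_j)) · u_j.

Step by step this gives:
  u_1 = (1, -1, 1)
  u_2 = (-2, 0, 2)
  u_3 = (7/6, 7/3, 7/6)

Orthogonality check:
  u_2 · u_1 = 0 (should be 0)
  u_3 · u_1 = 0 (should be 0)
  u_3 · u_2 = 0 (should be 0)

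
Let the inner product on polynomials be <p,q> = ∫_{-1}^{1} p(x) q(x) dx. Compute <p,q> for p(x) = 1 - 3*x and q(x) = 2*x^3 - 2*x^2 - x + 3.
<p,q> = 64/15

Expand the product: p(x)·q(x) = -6*x^4 + 8*x^3 + x^2 - 10*x + 3.
∫_{-1}^{1} of each monomial x^k gives [2/(k+1) if k even, 0 if k odd]. Integrating term-by-term (or equivalently evaluating the antiderivative F(x) = -6*x^5/5 + 2*x^4 + x^3/3 - 5*x^2 + 3*x at the endpoints):
  F(1) − F(−1) = -13/15 − (-77/15) = 64/15.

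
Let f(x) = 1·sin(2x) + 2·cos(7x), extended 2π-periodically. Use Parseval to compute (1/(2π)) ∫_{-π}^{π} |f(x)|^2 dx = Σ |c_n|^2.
Σ |c_n|^2 = 5/2

Expand |f|^2 and use orthogonality of {sin(nx), cos(mx)} on [-π, π]:
  ∫_{-π}^{π} sin(nx)^2 dx = π, ∫ cos(mx)^2 dx = π, and cross terms integrate to 0.
So ∫_{-π}^{π} f(x)^2 dx = 1^2 · π + 2^2 · π = (1 + 4)π.
Divide by 2π: (1 + 4)/2 = 5/2.
By Parseval, this equals Σ |c_n|^2.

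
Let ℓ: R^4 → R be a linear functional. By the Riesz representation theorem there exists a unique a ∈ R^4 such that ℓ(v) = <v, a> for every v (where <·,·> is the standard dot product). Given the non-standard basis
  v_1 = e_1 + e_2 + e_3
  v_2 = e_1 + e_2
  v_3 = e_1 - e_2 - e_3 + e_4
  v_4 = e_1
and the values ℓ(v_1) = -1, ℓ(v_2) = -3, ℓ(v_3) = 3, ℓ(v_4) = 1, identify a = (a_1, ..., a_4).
a = (1, -4, 2, 0)

Write a = (a_1, ..., a_4) in the standard basis. For each basis vector v_i, ℓ(v_i) = <v_i, a> is a linear equation in the a_j's. Collect the n equations into a matrix system V a = ℓ, where row i of V is v_i (expressed in the standard basis). Since V is invertible (lower-triangular with 1s on the diagonal, up to permutation), solve by back-substitution:
  V =
[[1, 1, 1, 0],
 [1, 1, 0, 0],
 [1, -1, -1, 1],
 [1, 0, 0, 0]]
  V a = (-1, -3, 3, 1)
Solving gives a = (1, -4, 2, 0).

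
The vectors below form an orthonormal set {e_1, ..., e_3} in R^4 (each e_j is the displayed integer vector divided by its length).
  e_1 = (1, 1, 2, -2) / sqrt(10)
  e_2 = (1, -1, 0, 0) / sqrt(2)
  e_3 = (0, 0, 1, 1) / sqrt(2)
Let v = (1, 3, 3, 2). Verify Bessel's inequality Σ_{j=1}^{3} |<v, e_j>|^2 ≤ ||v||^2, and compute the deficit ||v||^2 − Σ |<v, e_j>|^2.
Σ |<v, e_j>|^2 = 181/10; ||v||^2 = 23; deficit = 49/10

Write each e_j = u_j / sqrt(<u_j, u_j>) where u_j is the displayed integer vector. Then <v, e_j> = <v, u_j> / sqrt(<u_j, u_j>), so |<v, e_j>|^2 = <v, u_j>^2 / <u_j, u_j>.
Coefficients: <v, e_1> = 6/sqrt(10), <v, e_2> = -2/sqrt(2), <v, e_3> = 5/sqrt(2).
Square and sum: Σ |<v, e_j>|^2 = 181/10.
Compute ||v||^2 = v·v = 23.
Deficit = 23 − 181/10 = 49/10 ≥ 0, confirming Bessel's inequality. (The deficit equals ||v − Σ <v,e_j> e_j||^2, the squared distance from v to span{e_j}.)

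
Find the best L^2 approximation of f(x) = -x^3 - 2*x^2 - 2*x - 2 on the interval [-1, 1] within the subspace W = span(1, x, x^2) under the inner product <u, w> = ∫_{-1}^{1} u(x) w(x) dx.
g(x) = -2*x^2 - 13*x/5 - 2

The best approximation g ∈ W is the orthogonal projection of f onto W. Writing g = a_0 + a_1 x + a_2 x^2, the coefficients solve the normal equations G · a = b where
  G_{ij} = <φ_i, φ_j> and b_i = <f, φ_i>, with φ_0 = 1, φ_1 = x, φ_2 = x^2.
G =
  [2, 0, 2/3]
  [0, 2/3, 0]
  [2/3, 0, 2/5],
b = (-16/3, -26/15, -32/15).
Solving gives a_0 = -2, a_1 = -13/5, a_2 = -2, so
  g(x) = -2*x^2 - 13*x/5 - 2.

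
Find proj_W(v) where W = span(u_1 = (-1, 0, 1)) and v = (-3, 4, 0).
proj_W(v) = (-3/2, 0, 3/2)

Set up U = [u_1 | ... | u_1] ∈ R^(3×1). The projector onto W = col(U) is P = U (U^T U)^(-1) U^T.
Compute U^T U =
  [2],
and U^T v = (3).
Solve U^T U · c = U^T v for the coefficients: c = (3/2). The projection is proj_W(v) = U c.
Check: (v - proj_W(v)) · u_1 = 0  (should be 0).
Result: proj_W(v) = (-3/2, 0, 3/2).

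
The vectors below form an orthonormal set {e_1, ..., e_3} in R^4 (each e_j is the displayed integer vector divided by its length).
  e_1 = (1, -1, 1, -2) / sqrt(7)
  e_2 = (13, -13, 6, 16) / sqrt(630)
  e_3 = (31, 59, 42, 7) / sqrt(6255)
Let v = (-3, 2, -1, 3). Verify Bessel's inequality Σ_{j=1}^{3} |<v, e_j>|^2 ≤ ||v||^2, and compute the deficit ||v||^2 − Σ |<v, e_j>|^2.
Σ |<v, e_j>|^2 = 5953/278; ||v||^2 = 23; deficit = 441/278

Write each e_j = u_j / sqrt(<u_j, u_j>) where u_j is the displayed integer vector. Then <v, e_j> = <v, u_j> / sqrt(<u_j, u_j>), so |<v, e_j>|^2 = <v, u_j>^2 / <u_j, u_j>.
Coefficients: <v, e_1> = -12/sqrt(7), <v, e_2> = -23/sqrt(630), <v, e_3> = 4/sqrt(6255).
Square and sum: Σ |<v, e_j>|^2 = 5953/278.
Compute ||v||^2 = v·v = 23.
Deficit = 23 − 5953/278 = 441/278 ≥ 0, confirming Bessel's inequality. (The deficit equals ||v − Σ <v,e_j> e_j||^2, the squared distance from v to span{e_j}.)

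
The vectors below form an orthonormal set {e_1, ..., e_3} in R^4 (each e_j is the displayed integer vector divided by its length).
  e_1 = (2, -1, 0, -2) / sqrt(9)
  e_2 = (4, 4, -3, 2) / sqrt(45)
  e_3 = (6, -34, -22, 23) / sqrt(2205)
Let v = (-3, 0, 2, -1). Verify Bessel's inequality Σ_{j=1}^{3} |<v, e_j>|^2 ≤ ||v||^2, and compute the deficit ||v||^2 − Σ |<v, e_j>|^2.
Σ |<v, e_j>|^2 = 6149/441; ||v||^2 = 14; deficit = 25/441

Write each e_j = u_j / sqrt(<u_j, u_j>) where u_j is the displayed integer vector. Then <v, e_j> = <v, u_j> / sqrt(<u_j, u_j>), so |<v, e_j>|^2 = <v, u_j>^2 / <u_j, u_j>.
Coefficients: <v, e_1> = -4/sqrt(9), <v, e_2> = -20/sqrt(45), <v, e_3> = -85/sqrt(2205).
Square and sum: Σ |<v, e_j>|^2 = 6149/441.
Compute ||v||^2 = v·v = 14.
Deficit = 14 − 6149/441 = 25/441 ≥ 0, confirming Bessel's inequality. (The deficit equals ||v − Σ <v,e_j> e_j||^2, the squared distance from v to span{e_j}.)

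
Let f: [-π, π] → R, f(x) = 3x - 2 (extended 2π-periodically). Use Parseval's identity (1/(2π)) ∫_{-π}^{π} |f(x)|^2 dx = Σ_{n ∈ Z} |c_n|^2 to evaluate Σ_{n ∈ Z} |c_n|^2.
Σ |c_n|^2 = 3π^2 + 4

Expand and integrate term by term over [-π, π]:
  ∫ (3x)^2 dx = 9·(2π^3/3); ∫ 2·3·(-2)·x dx = 0 (odd integrand); ∫ (-2)^2 dx = 4·2π.
So (1/(2π)) ∫_{-π}^{π} (3x - 2)^2 dx = 9π^2/3 + 4 = 3π^2 + 4.
Parseval ⇒ Σ |c_n|^2 = 3π^2 + 4.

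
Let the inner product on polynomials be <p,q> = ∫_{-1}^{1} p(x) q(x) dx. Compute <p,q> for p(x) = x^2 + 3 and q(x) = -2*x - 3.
<p,q> = -20

Expand the product: p(x)·q(x) = -2*x^3 - 3*x^2 - 6*x - 9.
∫_{-1}^{1} of each monomial x^k gives [2/(k+1) if k even, 0 if k odd]. Integrating term-by-term (or equivalently evaluating the antiderivative F(x) = -x^4/2 - x^3 - 3*x^2 - 9*x at the endpoints):
  F(1) − F(−1) = -27/2 − (13/2) = -20.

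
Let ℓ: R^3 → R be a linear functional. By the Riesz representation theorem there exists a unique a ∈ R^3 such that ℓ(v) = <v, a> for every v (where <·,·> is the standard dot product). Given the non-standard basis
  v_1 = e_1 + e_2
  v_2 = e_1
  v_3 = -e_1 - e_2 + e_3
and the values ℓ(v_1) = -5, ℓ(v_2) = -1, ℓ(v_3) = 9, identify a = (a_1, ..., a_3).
a = (-1, -4, 4)

Write a = (a_1, ..., a_3) in the standard basis. For each basis vector v_i, ℓ(v_i) = <v_i, a> is a linear equation in the a_j's. Collect the n equations into a matrix system V a = ℓ, where row i of V is v_i (expressed in the standard basis). Since V is invertible (lower-triangular with 1s on the diagonal, up to permutation), solve by back-substitution:
  V =
[[1, 1, 0],
 [1, 0, 0],
 [-1, -1, 1]]
  V a = (-5, -1, 9)
Solving gives a = (-1, -4, 4).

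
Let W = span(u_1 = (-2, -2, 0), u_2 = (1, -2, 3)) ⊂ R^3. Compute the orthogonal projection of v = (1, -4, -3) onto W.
proj_W(v) = (-5/3, -4/3, -1/3)

Set up U = [u_1 | ... | u_2] ∈ R^(3×2). The projector onto W = col(U) is P = U (U^T U)^(-1) U^T.
Compute U^T U =
  [8, 2]
  [2, 14],
and U^T v = (6, 0).
Solve U^T U · c = U^T v for the coefficients: c = (7/9, -1/9). The projection is proj_W(v) = U c.
Check: (v - proj_W(v)) · u_1 = 0  (should be 0).
Check: (v - proj_W(v)) · u_2 = 0  (should be 0).
Result: proj_W(v) = (-5/3, -4/3, -1/3).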